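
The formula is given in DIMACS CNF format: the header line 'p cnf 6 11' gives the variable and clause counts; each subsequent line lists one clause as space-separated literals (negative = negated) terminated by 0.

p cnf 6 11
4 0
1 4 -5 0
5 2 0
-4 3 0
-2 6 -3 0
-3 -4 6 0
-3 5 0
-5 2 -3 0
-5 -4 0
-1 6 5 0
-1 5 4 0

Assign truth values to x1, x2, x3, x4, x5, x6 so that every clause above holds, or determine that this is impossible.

From the singleton clause (x4), x4 = True.
From the singleton clause (x3), x3 = True.
From the singleton clause (x6), x6 = True.
From the singleton clause (x5), x5 = True.
But (¬x5) is also a unit clause — contradiction.

UNSATISFIABLE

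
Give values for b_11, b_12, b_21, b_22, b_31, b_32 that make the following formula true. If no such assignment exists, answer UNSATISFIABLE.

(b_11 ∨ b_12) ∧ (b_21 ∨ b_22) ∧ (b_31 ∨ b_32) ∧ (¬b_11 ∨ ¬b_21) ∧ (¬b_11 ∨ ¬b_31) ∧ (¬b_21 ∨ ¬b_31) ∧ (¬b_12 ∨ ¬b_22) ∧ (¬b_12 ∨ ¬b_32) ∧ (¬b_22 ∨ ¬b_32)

Try b_11 = True.
(¬b_21) alone gives b_21 = False.
(b_22) alone gives b_22 = True.
(¬b_31) alone gives b_31 = False.
(b_32) alone gives b_32 = True.
But (¬b_32) is also a unit clause — contradiction.
Undo b_11 and try b_11 = False.
(b_12) alone gives b_12 = True.
(¬b_22) alone gives b_22 = False.
(b_21) alone gives b_21 = True.
(¬b_31) alone gives b_31 = False.
(b_32) alone gives b_32 = True.
But (¬b_32) is also a unit clause — contradiction.
Either choice for b_11 ends in contradiction.

UNSATISFIABLE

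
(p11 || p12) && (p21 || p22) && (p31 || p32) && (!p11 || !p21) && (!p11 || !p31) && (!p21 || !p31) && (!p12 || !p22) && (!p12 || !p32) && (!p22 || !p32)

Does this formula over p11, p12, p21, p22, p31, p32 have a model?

Suppose p11 = true.
The clause (!p21) is unit, so p21 = false.
The clause (p22) is unit, so p22 = true.
The clause (!p31) is unit, so p31 = false.
The clause (p32) is unit, so p32 = true.
But (!p32) is also a unit clause — contradiction.
So p11 must be the other value — set p11 = false.
The clause (p12) is unit, so p12 = true.
The clause (!p22) is unit, so p22 = false.
The clause (p21) is unit, so p21 = true.
The clause (!p31) is unit, so p31 = false.
The clause (p32) is unit, so p32 = true.
But (!p32) is also a unit clause — contradiction.
Either choice for p11 ends in contradiction.
No assignment satisfies every clause.

Unsatisfiable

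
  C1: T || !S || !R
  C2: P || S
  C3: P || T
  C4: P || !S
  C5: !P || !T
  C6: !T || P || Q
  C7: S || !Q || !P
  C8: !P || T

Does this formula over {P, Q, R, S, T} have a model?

Case P = true:
The clause (!T) is unit, so T = false.
But (T) is also a unit clause — contradiction.
Undo P and try P = false.
The clause (S) is unit, so S = true.
But (!S) is also a unit clause — contradiction.
Either choice for P ends in contradiction.
No assignment satisfies every clause.

Unsatisfiable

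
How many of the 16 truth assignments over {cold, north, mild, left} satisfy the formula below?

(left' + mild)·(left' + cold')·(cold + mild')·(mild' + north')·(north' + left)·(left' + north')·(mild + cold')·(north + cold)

There are 2^4 = 16 truth assignments over (cold, north, mild, left).
Split on north. With north = 1, the clauses containing north are satisfied and north' drops from the rest; 0 of the 2^3 = 8 assignments to the other variables satisfy what remains.
With north = 0, by the same count on the reduced clause set, 1 assignment works.
Total: 0 + 1 = 1.

1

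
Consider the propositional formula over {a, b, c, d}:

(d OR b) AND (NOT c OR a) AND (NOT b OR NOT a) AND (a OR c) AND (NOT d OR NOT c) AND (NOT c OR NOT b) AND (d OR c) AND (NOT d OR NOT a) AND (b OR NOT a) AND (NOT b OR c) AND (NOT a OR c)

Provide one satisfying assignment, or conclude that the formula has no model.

Try d = true.
Unit clause (NOT c) forces c = false.
Unit clause (a) forces a = true.
Now (NOT a) is unsatisfied and unit — conflict.
Undo d and try d = false.
Unit clause (b) forces b = true.
Unit clause (NOT a) forces a = false.
Unit clause (NOT c) forces c = false.
Now (c) is unsatisfied and unit — conflict.
Neither d = true nor d = false works.

UNSATISFIABLE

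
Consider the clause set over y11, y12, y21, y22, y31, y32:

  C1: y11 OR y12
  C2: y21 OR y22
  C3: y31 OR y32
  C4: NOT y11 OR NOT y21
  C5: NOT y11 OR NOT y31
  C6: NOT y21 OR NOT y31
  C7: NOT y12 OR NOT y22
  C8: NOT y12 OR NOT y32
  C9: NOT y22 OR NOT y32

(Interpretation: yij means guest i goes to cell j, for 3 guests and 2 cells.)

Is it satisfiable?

Suppose y11 = true.
(NOT y21) alone gives y21 = false.
(y22) alone gives y22 = true.
(NOT y31) alone gives y31 = false.
(y32) alone gives y32 = true.
But (NOT y32) is also a unit clause — contradiction.
Undo y11 and try y11 = false.
(y12) alone gives y12 = true.
(NOT y22) alone gives y22 = false.
(y21) alone gives y21 = true.
(NOT y31) alone gives y31 = false.
(y32) alone gives y32 = true.
But (NOT y32) is also a unit clause — contradiction.
Both values of y11 lead to a conflict.
No assignment satisfies every clause.

Unsatisfiable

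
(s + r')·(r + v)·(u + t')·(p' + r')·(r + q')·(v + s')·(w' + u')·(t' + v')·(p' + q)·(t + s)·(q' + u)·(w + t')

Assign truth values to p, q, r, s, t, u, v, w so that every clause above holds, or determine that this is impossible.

p=0, q=0, r=0, s=1, t=0, u=1, v=1, w=0

Try s = 1.
The clause (v) is unit, so v = 1.
The clause (t') is unit, so t = 0.
Try p = 0.
Try r = 0.
The clause (q') is unit, so q = 0.
Try w = 0.
Every clause is now satisfied; u is unconstrained.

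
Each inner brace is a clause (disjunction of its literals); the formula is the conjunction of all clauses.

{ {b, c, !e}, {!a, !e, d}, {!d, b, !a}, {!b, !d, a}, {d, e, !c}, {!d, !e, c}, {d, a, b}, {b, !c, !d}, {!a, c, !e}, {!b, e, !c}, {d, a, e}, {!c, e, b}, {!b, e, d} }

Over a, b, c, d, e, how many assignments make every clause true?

There are 2^5 = 32 truth assignments over (a, b, c, d, e).
Split on c. With c = true, the clauses containing c are satisfied and !c drops from the rest; 2 of the 2^4 = 16 assignments to the other variables satisfy what remains.
With c = false, by the same count on the reduced clause set, 4 assignments work.
Total: 2 + 4 = 6.

6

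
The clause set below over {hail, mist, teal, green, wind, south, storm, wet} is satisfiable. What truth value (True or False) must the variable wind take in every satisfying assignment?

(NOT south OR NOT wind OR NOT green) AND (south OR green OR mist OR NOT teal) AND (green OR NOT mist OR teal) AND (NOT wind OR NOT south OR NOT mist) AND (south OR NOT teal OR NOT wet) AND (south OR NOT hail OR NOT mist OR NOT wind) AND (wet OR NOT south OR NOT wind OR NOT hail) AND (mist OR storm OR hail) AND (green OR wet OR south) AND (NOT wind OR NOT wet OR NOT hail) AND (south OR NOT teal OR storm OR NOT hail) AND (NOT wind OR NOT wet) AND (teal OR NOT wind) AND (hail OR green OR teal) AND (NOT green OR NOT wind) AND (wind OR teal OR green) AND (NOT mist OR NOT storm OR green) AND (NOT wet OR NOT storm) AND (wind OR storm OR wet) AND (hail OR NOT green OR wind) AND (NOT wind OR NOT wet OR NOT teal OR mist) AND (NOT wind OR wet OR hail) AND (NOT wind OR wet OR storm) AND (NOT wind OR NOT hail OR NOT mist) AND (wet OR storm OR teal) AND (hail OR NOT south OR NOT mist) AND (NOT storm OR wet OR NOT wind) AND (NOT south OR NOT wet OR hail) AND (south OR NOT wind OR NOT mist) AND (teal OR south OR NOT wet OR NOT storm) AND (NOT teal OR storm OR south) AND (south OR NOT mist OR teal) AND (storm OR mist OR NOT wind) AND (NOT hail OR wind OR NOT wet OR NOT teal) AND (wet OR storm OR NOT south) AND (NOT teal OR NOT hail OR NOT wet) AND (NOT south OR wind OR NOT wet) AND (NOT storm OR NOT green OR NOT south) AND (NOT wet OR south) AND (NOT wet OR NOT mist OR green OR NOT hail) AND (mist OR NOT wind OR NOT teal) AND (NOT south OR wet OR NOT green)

False

Suppose wind = true.
The clause (NOT wet) is unit, so wet = false.
The clause (teal) is unit, so teal = true.
The clause (NOT green) is unit, so green = false.
The clause (south) is unit, so south = true.
The clause (NOT mist) is unit, so mist = false.
Now (mist) is unsatisfied and unit — conflict.
So every satisfying assignment has wind = False.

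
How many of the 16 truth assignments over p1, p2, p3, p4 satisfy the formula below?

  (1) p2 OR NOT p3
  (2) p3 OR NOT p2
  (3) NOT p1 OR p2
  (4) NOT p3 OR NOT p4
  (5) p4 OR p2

There are 2^4 = 16 truth assignments over (p1, p2, p3, p4).
Check each against the 5 clauses (columns in the order p1, p2, p3, p4):
  F F F F  ✗ fails (p4 OR p2)
  F F F T  ✓ satisfies all
  F F T F  ✗ fails (p2 OR NOT p3)
  F F T T  ✗ fails (p2 OR NOT p3)
  F T F F  ✗ fails (p3 OR NOT p2)
  F T F T  ✗ fails (p3 OR NOT p2)
  F T T F  ✓ satisfies all
  F T T T  ✗ fails (NOT p3 OR NOT p4)
  T F F F  ✗ fails (NOT p1 OR p2)
  T F F T  ✗ fails (NOT p1 OR p2)
  T F T F  ✗ fails (p2 OR NOT p3)
  T F T T  ✗ fails (p2 OR NOT p3)
  T T F F  ✗ fails (p3 OR NOT p2)
  T T F T  ✗ fails (p3 OR NOT p2)
  T T T F  ✓ satisfies all
  T T T T  ✗ fails (NOT p3 OR NOT p4)
3 of the 16 rows are models.

3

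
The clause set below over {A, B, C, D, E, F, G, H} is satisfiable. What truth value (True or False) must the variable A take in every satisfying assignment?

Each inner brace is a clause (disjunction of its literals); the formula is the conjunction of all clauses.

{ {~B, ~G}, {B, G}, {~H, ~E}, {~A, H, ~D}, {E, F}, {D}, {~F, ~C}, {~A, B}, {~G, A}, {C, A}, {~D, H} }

Suppose A = 0.
Unit clause (D) forces D = 1.
Unit clause (~G) forces G = 0.
Unit clause (B) forces B = 1.
Unit clause (C) forces C = 1.
Unit clause (~F) forces F = 0.
Unit clause (E) forces E = 1.
Unit clause (~H) forces H = 0.
But (H) is also a unit clause — contradiction.
So every satisfying assignment has A = True.

True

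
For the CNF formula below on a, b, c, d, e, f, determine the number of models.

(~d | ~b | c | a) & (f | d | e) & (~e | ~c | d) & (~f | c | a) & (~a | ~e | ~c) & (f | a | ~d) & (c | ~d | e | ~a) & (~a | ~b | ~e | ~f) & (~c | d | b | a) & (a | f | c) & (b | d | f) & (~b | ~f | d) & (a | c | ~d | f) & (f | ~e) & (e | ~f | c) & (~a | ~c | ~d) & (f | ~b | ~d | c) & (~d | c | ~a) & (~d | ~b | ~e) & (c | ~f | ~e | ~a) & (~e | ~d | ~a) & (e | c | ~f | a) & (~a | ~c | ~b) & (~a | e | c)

There are 2^6 = 64 truth assignments over (a, b, c, d, e, f).
Split on f. With f = 1, the clauses containing f are satisfied and ~f drops from the rest; 4 of the 2^5 = 32 assignments to the other variables satisfy what remains.
With f = 0, by the same count on the reduced clause set, 0 assignments work.
Total: 4 + 0 = 4.

4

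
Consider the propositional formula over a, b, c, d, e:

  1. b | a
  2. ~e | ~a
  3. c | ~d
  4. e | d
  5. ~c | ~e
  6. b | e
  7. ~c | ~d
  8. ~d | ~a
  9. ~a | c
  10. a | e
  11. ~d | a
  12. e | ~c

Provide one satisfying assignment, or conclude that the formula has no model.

Case b = 1:
Case e = 1:
Unit clause (~a) forces a = 0.
Unit clause (~c) forces c = 0.
Unit clause (~d) forces d = 0.
All clauses are satisfied.

a: 0,  b: 1,  c: 0,  d: 0,  e: 1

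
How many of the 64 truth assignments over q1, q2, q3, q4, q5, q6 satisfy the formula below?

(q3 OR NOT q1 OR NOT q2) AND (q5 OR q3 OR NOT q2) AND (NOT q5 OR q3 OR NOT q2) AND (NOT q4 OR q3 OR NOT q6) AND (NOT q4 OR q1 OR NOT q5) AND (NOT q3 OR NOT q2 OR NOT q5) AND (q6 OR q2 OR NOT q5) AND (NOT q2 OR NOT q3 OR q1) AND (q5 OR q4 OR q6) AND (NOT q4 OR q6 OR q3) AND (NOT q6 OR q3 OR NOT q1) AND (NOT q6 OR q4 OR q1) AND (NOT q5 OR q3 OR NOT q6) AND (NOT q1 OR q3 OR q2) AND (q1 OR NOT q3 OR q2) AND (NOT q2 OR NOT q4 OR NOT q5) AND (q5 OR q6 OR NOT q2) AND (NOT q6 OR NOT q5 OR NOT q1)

There are 2^6 = 64 truth assignments over (q1, q2, q3, q4, q5, q6).
Split on q3. With q3 = true, the clauses containing q3 are satisfied and NOT q3 drops from the rest; 5 of the 2^5 = 32 assignments to the other variables satisfy what remains.
With q3 = false, by the same count on the reduced clause set, 0 assignments work.
Total: 5 + 0 = 5.

5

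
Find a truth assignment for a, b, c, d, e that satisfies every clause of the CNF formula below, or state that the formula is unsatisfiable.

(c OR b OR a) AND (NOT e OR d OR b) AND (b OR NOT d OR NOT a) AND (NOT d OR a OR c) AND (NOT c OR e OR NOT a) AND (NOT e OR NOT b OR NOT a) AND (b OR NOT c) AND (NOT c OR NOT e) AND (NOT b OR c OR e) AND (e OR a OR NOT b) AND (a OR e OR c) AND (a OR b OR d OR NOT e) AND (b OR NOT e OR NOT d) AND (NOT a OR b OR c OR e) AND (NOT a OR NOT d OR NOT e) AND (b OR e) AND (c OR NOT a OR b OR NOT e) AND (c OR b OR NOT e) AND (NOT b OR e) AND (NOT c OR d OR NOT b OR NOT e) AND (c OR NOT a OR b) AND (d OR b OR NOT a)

Try b = true.
From the singleton clause (e), e = true.
From the singleton clause (NOT a), a = false.
From the singleton clause (NOT c), c = false.
From the singleton clause (NOT d), d = false.
All clauses are satisfied.

a=false, b=true, c=false, d=false, e=true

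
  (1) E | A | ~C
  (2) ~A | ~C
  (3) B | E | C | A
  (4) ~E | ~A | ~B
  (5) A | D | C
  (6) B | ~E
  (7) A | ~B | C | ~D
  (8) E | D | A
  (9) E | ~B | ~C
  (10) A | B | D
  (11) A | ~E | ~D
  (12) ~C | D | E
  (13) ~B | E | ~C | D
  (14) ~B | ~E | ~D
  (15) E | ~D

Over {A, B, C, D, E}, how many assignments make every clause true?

3

There are 2^5 = 32 truth assignments over (A, B, C, D, E).
Split on B. With B = 1, the clauses containing B are satisfied and ~B drops from the rest; 2 of the 2^4 = 16 assignments to the other variables satisfy what remains.
With B = 0, by the same count on the reduced clause set, 1 assignment works.
Total: 2 + 1 = 3.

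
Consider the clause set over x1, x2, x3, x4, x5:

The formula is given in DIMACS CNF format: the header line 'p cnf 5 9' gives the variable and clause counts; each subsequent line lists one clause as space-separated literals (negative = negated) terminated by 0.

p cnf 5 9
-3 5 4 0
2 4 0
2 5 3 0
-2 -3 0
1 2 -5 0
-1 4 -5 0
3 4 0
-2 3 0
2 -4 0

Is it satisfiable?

Branch on x2: set x2 = True.
(¬x3) alone gives x3 = False.
Now (x3) is unsatisfied and unit — conflict.
Backtrack on x2: now try x2 = False.
(x4) alone gives x4 = True.
Now (¬x4) is unsatisfied and unit — conflict.
Either choice for x2 ends in contradiction.
No assignment satisfies every clause.

No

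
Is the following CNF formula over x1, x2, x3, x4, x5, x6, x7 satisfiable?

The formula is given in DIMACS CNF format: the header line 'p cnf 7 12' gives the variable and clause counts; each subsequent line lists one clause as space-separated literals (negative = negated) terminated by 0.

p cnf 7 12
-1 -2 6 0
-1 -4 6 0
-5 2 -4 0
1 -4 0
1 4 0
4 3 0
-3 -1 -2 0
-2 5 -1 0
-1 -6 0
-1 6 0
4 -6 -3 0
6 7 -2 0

Branch on x1: set x1 = True.
(¬x6) alone gives x6 = False.
But (x6) is also a unit clause — contradiction.
So x1 must be the other value — set x1 = False.
(¬x4) alone gives x4 = False.
But (x4) is also a unit clause — contradiction.
Either choice for x1 ends in contradiction.
No assignment satisfies every clause.

No, unsatisfiable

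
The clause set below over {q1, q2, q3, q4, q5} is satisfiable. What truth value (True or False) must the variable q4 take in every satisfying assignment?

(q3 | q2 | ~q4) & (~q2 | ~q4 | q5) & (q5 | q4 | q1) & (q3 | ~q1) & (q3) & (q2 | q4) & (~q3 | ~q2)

Suppose q4 = 0.
Unit clause (q3) forces q3 = 1.
Unit clause (q2) forces q2 = 1.
But (~q2) is also a unit clause — contradiction.
So every satisfying assignment has q4 = True.

True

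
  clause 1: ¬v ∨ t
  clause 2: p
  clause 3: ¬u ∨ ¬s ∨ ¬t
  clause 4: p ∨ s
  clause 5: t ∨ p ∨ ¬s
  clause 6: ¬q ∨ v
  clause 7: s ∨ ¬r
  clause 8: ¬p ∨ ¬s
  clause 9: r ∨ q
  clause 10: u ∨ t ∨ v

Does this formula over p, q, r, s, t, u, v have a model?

(p) alone gives p = True.
(¬s) alone gives s = False.
(¬r) alone gives r = False.
(q) alone gives q = True.
(v) alone gives v = True.
(t) alone gives t = True.
All clauses hold; u can take either value.
A satisfying assignment: p=True; q=True; r=False; s=False; t=True; u=True; v=True.

Yes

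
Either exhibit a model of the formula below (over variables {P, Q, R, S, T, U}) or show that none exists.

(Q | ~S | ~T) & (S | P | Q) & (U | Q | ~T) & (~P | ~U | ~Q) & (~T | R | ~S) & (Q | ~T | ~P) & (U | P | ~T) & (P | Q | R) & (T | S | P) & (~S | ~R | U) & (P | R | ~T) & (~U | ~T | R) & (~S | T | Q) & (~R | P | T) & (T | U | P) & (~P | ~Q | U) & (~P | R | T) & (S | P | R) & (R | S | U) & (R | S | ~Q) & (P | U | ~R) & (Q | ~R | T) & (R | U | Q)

P ↦ 0,  Q ↦ 1,  R ↦ 0,  S ↦ 1,  T ↦ 0,  U ↦ 1

Suppose Q = 1.
Suppose P = 0.
Suppose U = 1.
Suppose T = 0.
From the singleton clause (S), S = 1.
From the singleton clause (~R), R = 0.
This assignment satisfies each clause.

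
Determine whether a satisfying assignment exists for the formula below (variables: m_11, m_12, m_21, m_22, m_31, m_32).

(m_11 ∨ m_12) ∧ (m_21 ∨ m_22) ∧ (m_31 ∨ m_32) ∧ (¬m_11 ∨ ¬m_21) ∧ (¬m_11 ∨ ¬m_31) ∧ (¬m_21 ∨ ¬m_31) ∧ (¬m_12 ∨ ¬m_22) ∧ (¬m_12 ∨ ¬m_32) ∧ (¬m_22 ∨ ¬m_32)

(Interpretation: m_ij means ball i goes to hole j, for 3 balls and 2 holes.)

Case m_11 = True:
Unit clause (¬m_21) forces m_21 = False.
Unit clause (m_22) forces m_22 = True.
Unit clause (¬m_31) forces m_31 = False.
Unit clause (m_32) forces m_32 = True.
But (¬m_32) is also a unit clause — contradiction.
So m_11 must be the other value — set m_11 = False.
Unit clause (m_12) forces m_12 = True.
Unit clause (¬m_22) forces m_22 = False.
Unit clause (m_21) forces m_21 = True.
Unit clause (¬m_31) forces m_31 = False.
Unit clause (m_32) forces m_32 = True.
But (¬m_32) is also a unit clause — contradiction.
Both values of m_11 lead to a conflict.
No assignment satisfies every clause.

Unsatisfiable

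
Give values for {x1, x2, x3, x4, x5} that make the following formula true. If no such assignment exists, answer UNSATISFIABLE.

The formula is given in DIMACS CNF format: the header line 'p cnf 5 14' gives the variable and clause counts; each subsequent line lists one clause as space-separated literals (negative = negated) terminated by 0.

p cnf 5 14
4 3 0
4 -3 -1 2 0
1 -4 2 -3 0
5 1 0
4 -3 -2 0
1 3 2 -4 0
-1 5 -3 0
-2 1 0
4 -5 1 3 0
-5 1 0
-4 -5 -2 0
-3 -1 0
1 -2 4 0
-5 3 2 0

Case x4 = True:
Case x5 = False:
From the singleton clause (x1), x1 = True.
From the singleton clause (¬x3), x3 = False.
No clause remains; x2 is free.

x1=True,  x2=False,  x3=False,  x4=True,  x5=False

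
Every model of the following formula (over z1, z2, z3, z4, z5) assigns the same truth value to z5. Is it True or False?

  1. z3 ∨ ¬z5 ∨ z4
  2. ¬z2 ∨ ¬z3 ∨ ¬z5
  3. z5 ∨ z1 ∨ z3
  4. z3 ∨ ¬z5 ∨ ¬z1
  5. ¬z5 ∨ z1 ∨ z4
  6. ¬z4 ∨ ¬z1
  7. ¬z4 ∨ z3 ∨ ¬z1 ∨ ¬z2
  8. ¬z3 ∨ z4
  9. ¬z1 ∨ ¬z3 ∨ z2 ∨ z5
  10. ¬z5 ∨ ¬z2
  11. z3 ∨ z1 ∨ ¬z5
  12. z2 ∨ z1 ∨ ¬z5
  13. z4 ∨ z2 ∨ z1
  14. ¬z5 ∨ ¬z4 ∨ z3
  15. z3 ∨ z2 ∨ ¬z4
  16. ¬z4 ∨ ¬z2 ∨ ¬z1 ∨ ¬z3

Suppose z5 = True.
The clause (¬z2) is unit, so z2 = False.
The clause (z1) is unit, so z1 = True.
The clause (z3) is unit, so z3 = True.
The clause (¬z4) is unit, so z4 = False.
But (z4) is also a unit clause — contradiction.
So every satisfying assignment has z5 = False.

False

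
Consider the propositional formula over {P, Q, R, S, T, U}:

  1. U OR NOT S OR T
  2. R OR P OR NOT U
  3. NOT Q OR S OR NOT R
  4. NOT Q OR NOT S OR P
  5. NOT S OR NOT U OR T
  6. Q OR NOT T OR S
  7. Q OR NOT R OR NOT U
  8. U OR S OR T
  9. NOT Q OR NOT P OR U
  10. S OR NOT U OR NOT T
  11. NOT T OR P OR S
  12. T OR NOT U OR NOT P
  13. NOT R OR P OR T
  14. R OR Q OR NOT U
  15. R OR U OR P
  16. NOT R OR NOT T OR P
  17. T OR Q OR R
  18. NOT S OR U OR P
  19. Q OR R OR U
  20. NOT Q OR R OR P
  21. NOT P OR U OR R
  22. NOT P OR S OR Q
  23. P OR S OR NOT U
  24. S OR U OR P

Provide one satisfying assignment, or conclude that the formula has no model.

Case U = false:
Case S = true:
Unit clause (T) forces T = true.
Unit clause (P) forces P = true.
Unit clause (NOT Q) forces Q = false.
Unit clause (R) forces R = true.
Every clause now holds.

P=true; Q=false; R=true; S=true; T=true; U=false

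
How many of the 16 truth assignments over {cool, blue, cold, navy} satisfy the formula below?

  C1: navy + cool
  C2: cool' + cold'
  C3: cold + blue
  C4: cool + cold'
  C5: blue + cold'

There are 2^4 = 16 truth assignments over (cool, blue, cold, navy).
Split on cool. With cool = 1, the clauses containing cool are satisfied and cool' drops from the rest; 2 of the 2^3 = 8 assignments to the other variables satisfy what remains.
With cool = 0, by the same count on the reduced clause set, 1 assignment works.
(One model: cool=F, blue=T, cold=F, navy=T.)
Total: 2 + 1 = 3.

3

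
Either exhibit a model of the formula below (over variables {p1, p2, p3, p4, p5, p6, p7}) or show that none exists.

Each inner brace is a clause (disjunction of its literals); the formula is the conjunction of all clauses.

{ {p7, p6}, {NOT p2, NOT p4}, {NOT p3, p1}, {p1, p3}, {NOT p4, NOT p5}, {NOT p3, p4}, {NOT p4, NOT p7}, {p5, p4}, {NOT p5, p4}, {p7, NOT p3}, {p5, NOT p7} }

Case p7 = false:
The clause (p6) is unit, so p6 = true.
The clause (NOT p3) is unit, so p3 = false.
The clause (p1) is unit, so p1 = true.
Case p2 = false:
Case p4 = true:
The clause (NOT p5) is unit, so p5 = false.
All clauses are satisfied.

p1=true; p2=false; p3=false; p4=true; p5=false; p6=true; p7=false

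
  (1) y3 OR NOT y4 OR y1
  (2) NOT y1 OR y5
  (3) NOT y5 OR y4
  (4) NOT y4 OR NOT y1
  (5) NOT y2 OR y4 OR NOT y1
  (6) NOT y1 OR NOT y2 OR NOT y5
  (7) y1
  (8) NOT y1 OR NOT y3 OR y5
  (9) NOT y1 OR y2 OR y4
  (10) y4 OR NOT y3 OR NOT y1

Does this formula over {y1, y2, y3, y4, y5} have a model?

No

The clause (y1) is unit, so y1 = true.
The clause (y5) is unit, so y5 = true.
The clause (y4) is unit, so y4 = true.
But (NOT y4) is also a unit clause — contradiction.
No assignment satisfies every clause.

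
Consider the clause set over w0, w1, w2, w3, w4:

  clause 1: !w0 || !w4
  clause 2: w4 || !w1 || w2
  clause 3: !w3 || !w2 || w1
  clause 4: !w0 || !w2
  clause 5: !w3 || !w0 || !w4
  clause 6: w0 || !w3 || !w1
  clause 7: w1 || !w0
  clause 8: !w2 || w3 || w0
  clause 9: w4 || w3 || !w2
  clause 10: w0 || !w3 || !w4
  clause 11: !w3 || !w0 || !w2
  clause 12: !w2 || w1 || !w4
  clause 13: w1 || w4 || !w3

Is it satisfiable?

Suppose w0 = false.
Suppose w3 = false.
(!w2) alone gives w2 = false.
Suppose w4 = true.
All clauses hold; w1 can take either value.
A satisfying assignment: w0=false, w1=true, w2=false, w3=false, w4=true.

Satisfiable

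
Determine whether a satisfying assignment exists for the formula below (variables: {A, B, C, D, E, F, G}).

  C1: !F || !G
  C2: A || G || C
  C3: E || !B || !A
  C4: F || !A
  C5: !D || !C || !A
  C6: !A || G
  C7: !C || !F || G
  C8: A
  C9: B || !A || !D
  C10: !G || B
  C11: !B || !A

(A) alone gives A = true.
(F) alone gives F = true.
(!G) alone gives G = false.
Now (G) is unsatisfied and unit — conflict.
No assignment satisfies every clause.

No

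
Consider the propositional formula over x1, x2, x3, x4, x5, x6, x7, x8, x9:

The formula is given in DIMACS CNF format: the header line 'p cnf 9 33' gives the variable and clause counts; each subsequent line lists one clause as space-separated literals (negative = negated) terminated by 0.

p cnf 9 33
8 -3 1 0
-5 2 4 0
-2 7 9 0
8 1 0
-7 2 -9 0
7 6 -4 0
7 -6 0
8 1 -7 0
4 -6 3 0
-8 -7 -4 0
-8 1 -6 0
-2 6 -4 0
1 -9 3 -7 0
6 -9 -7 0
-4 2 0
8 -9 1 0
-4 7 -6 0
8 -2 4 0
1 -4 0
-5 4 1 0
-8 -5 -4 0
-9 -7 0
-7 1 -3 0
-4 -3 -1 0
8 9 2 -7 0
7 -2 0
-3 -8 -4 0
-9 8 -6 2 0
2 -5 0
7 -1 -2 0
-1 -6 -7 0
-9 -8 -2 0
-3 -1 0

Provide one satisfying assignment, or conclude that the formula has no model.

Case x8 = True:
Case x7 = True:
The clause (¬x4) is unit, so x4 = False.
The clause (¬x9) is unit, so x9 = False.
Case x5 = False:
Case x6 = False:
Case x1 = False:
The clause (¬x3) is unit, so x3 = False.
All clauses hold; x2 can take either value.

x1=False, x2=True, x3=False, x4=False, x5=False, x6=False, x7=True, x8=True, x9=False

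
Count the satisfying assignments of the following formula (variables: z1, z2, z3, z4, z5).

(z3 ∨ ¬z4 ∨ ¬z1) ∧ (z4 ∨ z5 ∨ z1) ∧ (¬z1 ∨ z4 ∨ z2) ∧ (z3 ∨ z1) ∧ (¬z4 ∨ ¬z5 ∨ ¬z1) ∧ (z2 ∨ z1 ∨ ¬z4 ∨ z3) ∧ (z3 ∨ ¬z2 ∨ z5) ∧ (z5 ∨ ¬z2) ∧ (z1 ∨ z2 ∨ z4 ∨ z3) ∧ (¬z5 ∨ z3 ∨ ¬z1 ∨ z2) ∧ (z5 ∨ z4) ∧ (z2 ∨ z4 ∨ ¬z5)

There are 2^5 = 32 truth assignments over (z1, z2, z3, z4, z5).
Split on z3. With z3 = True, the clauses containing z3 are satisfied and ¬z3 drops from the rest; 6 of the 2^4 = 16 assignments to the other variables satisfy what remains.
With z3 = False, by the same count on the reduced clause set, 1 assignment works.
Total: 6 + 1 = 7.

7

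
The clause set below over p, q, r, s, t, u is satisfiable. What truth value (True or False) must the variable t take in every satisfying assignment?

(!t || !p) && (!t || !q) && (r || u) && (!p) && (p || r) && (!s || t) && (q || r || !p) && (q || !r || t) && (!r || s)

Suppose t = false.
(!p) alone gives p = false.
(r) alone gives r = true.
(!s) alone gives s = false.
Now (s) is unsatisfied and unit — conflict.
So every satisfying assignment has t = True.

True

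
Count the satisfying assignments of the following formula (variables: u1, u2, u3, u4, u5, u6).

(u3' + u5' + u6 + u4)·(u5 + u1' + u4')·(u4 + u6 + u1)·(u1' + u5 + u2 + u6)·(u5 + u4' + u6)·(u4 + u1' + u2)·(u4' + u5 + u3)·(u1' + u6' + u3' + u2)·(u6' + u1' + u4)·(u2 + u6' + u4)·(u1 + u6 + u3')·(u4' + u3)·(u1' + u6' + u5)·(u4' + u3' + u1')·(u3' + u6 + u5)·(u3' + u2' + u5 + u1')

There are 2^6 = 64 truth assignments over (u1, u2, u3, u4, u5, u6).
Split on u1. With u1 = 1, the clauses containing u1 are satisfied and u1' drops from the rest; 2 of the 2^5 = 32 assignments to the other variables satisfy what remains.
With u1 = 0, by the same count on the reduced clause set, 8 assignments work.
(One model: u1=F, u2=F, u3=T, u4=T, u5=F, u6=T.)
Total: 2 + 8 = 10.

10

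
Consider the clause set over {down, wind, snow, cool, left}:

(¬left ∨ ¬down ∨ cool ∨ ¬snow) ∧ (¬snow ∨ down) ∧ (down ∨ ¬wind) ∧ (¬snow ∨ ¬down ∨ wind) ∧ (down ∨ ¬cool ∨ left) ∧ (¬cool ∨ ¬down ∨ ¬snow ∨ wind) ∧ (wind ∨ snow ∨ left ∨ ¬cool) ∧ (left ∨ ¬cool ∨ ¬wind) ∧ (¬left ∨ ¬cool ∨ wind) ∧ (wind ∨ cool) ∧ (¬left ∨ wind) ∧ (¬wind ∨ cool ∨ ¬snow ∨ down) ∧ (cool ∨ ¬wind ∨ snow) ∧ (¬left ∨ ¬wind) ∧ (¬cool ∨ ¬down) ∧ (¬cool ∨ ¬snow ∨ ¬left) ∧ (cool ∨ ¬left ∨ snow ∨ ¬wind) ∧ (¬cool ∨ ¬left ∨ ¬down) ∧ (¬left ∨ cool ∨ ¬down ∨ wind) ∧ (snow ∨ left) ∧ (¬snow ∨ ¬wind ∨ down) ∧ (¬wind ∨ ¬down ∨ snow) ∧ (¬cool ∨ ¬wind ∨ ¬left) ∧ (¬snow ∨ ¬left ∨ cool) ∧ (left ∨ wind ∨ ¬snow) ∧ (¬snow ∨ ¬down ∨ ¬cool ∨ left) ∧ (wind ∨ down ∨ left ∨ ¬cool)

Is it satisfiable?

Suppose snow = True.
(down) alone gives down = True.
(wind) alone gives wind = True.
(¬left) alone gives left = False.
(¬cool) alone gives cool = False.
This assignment satisfies each clause.
A satisfying assignment: down ↦ True; wind ↦ True; snow ↦ True; cool ↦ False; left ↦ False.

Yes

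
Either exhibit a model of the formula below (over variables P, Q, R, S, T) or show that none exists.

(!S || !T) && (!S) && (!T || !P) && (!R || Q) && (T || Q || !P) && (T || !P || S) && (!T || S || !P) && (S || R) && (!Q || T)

The clause (!S) is unit, so S = false.
The clause (R) is unit, so R = true.
The clause (Q) is unit, so Q = true.
The clause (T) is unit, so T = true.
The clause (!P) is unit, so P = false.
This assignment satisfies each clause.

P: false; Q: true; R: true; S: false; T: true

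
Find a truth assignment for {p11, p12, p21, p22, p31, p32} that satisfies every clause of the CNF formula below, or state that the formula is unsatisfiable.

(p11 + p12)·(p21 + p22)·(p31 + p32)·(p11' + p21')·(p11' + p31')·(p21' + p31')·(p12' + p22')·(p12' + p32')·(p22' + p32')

Suppose p11 = 1.
The clause (p21') is unit, so p21 = 0.
The clause (p22) is unit, so p22 = 1.
The clause (p31') is unit, so p31 = 0.
The clause (p32) is unit, so p32 = 1.
That conflicts with the unit clause (p32').
Backtrack on p11: now try p11 = 0.
The clause (p12) is unit, so p12 = 1.
The clause (p22') is unit, so p22 = 0.
The clause (p21) is unit, so p21 = 1.
The clause (p31') is unit, so p31 = 0.
The clause (p32) is unit, so p32 = 1.
That conflicts with the unit clause (p32').
Neither p11 = 1 nor p11 = 0 works.

UNSATISFIABLE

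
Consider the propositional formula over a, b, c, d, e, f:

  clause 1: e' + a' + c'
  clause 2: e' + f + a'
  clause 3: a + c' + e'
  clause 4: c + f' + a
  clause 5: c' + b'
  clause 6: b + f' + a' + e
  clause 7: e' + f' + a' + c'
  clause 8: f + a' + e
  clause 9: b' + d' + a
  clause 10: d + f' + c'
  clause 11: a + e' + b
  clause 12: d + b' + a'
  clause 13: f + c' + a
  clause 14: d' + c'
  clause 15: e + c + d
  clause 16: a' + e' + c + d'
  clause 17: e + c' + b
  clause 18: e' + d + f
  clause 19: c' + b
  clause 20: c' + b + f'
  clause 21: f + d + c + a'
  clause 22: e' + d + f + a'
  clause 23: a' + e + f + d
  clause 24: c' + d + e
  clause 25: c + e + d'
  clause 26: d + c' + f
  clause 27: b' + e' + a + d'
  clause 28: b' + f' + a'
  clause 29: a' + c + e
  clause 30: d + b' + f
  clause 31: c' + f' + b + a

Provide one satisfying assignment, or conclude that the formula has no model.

a ↦ 1,  b ↦ 0,  c ↦ 0,  d ↦ 0,  e ↦ 1,  f ↦ 1

Case c = 0:
Case f = 1:
(a) alone gives a = 1.
(b') alone gives b = 0.
(e) alone gives e = 1.
(d') alone gives d = 0.
All clauses are satisfied.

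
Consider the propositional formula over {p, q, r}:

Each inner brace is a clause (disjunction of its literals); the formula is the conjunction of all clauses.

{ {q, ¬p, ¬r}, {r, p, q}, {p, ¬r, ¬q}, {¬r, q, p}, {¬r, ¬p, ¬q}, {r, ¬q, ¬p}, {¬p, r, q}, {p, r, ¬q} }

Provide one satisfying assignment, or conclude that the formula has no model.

UNSATISFIABLE

Suppose q = True.
Suppose p = True.
From the singleton clause (¬r), r = False.
Now (r) is unsatisfied and unit — conflict.
So p must be the other value — set p = False.
From the singleton clause (¬r), r = False.
Now (r) is unsatisfied and unit — conflict.
Neither p = True nor p = False works.
So q must be the other value — set q = False.
Suppose p = False.
From the singleton clause (r), r = True.
Now (¬r) is unsatisfied and unit — conflict.
So p must be the other value — set p = True.
From the singleton clause (¬r), r = False.
Now (r) is unsatisfied and unit — conflict.
Neither p = True nor p = False works.
Neither q = True nor q = False works.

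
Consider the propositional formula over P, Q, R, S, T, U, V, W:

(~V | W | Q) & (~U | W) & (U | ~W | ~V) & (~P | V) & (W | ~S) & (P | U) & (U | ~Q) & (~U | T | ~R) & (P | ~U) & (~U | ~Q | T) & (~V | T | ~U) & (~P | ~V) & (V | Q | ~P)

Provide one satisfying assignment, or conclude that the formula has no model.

UNSATISFIABLE

Suppose U = 0.
From the singleton clause (P), P = 1.
From the singleton clause (V), V = 1.
Now (~V) is unsatisfied and unit — conflict.
That branch fails; take U = 1 instead.
From the singleton clause (W), W = 1.
From the singleton clause (P), P = 1.
From the singleton clause (V), V = 1.
Now (~V) is unsatisfied and unit — conflict.
Both values of U lead to a conflict.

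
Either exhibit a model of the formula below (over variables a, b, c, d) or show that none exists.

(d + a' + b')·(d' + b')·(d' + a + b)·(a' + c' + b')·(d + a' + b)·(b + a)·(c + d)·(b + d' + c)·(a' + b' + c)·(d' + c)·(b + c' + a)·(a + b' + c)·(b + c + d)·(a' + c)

Case d = 1:
The clause (b') is unit, so b = 0.
The clause (a) is unit, so a = 1.
The clause (c) is unit, so c = 1.
This assignment satisfies each clause.

a ↦ 1, b ↦ 0, c ↦ 1, d ↦ 1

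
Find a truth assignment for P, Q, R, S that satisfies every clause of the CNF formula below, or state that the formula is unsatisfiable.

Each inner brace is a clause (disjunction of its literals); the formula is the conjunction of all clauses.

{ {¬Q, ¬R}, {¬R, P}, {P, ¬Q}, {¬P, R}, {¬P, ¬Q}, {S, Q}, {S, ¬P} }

P: True, Q: False, R: True, S: True

Case Q = False:
From the singleton clause (S), S = True.
Case R = True:
From the singleton clause (P), P = True.
All clauses are satisfied.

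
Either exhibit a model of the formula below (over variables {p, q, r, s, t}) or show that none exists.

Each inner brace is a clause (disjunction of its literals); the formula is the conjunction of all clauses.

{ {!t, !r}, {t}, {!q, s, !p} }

From the singleton clause (t), t = true.
From the singleton clause (!r), r = false.
Try q = false.
No clause remains; p, s are free.

p=true,  q=false,  r=false,  s=false,  t=true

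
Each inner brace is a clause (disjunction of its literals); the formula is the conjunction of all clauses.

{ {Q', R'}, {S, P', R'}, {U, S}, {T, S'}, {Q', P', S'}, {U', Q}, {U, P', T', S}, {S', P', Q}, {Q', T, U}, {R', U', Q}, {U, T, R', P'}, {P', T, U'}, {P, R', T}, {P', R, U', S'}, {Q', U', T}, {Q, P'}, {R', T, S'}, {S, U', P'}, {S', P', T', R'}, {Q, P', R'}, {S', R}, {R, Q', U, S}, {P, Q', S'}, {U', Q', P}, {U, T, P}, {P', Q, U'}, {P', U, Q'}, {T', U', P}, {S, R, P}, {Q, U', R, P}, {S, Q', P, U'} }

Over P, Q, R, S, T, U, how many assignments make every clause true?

1

There are 2^6 = 64 truth assignments over (P, Q, R, S, T, U).
Split on S. With S = 1, the clauses containing S are satisfied and S' drops from the rest; 1 of the 2^5 = 32 assignments to the other variables satisfy what remains.
With S = 0, by the same count on the reduced clause set, 0 assignments work.
(One model: P=F, Q=F, R=T, S=T, T=T, U=F.)
Total: 1 + 0 = 1.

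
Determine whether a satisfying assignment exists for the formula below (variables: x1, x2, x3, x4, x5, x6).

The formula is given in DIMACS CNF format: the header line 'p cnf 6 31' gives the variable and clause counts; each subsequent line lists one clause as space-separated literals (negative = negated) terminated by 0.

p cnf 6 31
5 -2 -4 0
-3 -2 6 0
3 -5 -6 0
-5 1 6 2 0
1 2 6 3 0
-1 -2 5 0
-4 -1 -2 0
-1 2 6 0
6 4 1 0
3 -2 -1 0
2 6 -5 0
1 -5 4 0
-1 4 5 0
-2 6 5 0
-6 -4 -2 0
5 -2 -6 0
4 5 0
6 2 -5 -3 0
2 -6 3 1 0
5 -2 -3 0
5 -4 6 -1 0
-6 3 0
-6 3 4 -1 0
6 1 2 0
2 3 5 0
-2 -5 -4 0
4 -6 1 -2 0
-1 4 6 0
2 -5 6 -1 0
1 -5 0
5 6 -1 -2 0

Suppose x4 = False.
Unit clause (x5) forces x5 = True.
Unit clause (x1) forces x1 = True.
Unit clause (x6) forces x6 = True.
Unit clause (x3) forces x3 = True.
Every clause is now satisfied; x2 is unconstrained.
A satisfying assignment: x1 ↦ True; x2 ↦ True; x3 ↦ True; x4 ↦ False; x5 ↦ True; x6 ↦ True.

Yes, satisfiable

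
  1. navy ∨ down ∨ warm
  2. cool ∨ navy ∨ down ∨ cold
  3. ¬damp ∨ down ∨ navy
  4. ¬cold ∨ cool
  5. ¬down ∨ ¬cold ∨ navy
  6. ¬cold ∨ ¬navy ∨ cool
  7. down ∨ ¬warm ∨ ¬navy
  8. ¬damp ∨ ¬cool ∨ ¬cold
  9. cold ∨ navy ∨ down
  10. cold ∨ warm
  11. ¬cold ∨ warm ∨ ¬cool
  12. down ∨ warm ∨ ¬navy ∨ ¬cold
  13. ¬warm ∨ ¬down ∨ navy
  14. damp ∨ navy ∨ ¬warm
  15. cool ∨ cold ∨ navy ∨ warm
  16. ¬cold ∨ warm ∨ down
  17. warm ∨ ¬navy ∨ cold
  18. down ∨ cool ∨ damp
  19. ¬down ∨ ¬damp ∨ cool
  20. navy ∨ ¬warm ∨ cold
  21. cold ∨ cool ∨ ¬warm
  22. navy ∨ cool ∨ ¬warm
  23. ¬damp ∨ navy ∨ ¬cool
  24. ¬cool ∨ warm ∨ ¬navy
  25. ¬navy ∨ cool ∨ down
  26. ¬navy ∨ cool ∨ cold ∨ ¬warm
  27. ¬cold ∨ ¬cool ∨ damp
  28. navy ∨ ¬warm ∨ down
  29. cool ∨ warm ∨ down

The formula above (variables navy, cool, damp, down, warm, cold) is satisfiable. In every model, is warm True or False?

True

Suppose warm = False.
From the singleton clause (cold), cold = True.
From the singleton clause (cool), cool = True.
But (¬cool) is also a unit clause — contradiction.
So every satisfying assignment has warm = True.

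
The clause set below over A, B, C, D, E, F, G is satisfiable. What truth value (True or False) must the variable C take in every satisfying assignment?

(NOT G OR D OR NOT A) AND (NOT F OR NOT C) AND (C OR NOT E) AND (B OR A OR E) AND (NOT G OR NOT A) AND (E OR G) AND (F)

Suppose C = true.
The clause (NOT F) is unit, so F = false.
But (F) is also a unit clause — contradiction.
So every satisfying assignment has C = False.

False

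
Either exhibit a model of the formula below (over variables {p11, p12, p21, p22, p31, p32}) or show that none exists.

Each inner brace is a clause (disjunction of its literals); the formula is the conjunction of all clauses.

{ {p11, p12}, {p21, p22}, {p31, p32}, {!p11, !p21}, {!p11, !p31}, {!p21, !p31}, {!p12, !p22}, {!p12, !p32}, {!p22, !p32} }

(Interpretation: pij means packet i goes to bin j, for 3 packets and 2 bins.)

UNSATISFIABLE

Case p11 = true:
The clause (!p21) is unit, so p21 = false.
The clause (p22) is unit, so p22 = true.
The clause (!p31) is unit, so p31 = false.
The clause (p32) is unit, so p32 = true.
That conflicts with the unit clause (!p32).
That branch fails; take p11 = false instead.
The clause (p12) is unit, so p12 = true.
The clause (!p22) is unit, so p22 = false.
The clause (p21) is unit, so p21 = true.
The clause (!p31) is unit, so p31 = false.
The clause (p32) is unit, so p32 = true.
That conflicts with the unit clause (!p32).
Neither p11 = true nor p11 = false works.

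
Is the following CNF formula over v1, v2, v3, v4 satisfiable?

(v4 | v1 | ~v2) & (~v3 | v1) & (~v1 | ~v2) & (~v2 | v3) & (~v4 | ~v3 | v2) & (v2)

Unit clause (v2) forces v2 = 1.
Unit clause (~v1) forces v1 = 0.
Unit clause (v4) forces v4 = 1.
Unit clause (~v3) forces v3 = 0.
But (v3) is also a unit clause — contradiction.
No assignment satisfies every clause.

No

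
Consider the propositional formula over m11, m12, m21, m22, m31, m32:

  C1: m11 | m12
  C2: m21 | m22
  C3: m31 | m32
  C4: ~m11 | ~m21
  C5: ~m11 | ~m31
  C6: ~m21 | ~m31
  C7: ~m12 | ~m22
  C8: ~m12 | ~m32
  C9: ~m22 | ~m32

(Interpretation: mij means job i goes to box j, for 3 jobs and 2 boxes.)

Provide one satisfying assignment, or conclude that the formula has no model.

Case m11 = 1:
(~m21) alone gives m21 = 0.
(m22) alone gives m22 = 1.
(~m31) alone gives m31 = 0.
(m32) alone gives m32 = 1.
That conflicts with the unit clause (~m32).
That branch fails; take m11 = 0 instead.
(m12) alone gives m12 = 1.
(~m22) alone gives m22 = 0.
(m21) alone gives m21 = 1.
(~m31) alone gives m31 = 0.
(m32) alone gives m32 = 1.
That conflicts with the unit clause (~m32).
Either choice for m11 ends in contradiction.

UNSATISFIABLE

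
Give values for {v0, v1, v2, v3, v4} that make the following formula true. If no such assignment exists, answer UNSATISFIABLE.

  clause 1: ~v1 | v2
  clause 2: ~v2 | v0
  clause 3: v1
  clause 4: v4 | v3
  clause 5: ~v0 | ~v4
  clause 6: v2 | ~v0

v0=1, v1=1, v2=1, v3=1, v4=0

From the singleton clause (v1), v1 = 1.
From the singleton clause (v2), v2 = 1.
From the singleton clause (v0), v0 = 1.
From the singleton clause (~v4), v4 = 0.
From the singleton clause (v3), v3 = 1.
All clauses are satisfied.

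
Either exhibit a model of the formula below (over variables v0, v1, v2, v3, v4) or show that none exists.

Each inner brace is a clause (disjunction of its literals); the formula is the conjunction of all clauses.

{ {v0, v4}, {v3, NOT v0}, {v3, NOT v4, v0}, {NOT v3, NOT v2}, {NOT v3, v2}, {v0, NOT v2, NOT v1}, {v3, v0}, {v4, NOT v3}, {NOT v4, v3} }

UNSATISFIABLE

Suppose v0 = true.
From the singleton clause (v3), v3 = true.
From the singleton clause (NOT v2), v2 = false.
Now (v2) is unsatisfied and unit — conflict.
Undo v0 and try v0 = false.
From the singleton clause (v4), v4 = true.
From the singleton clause (v3), v3 = true.
From the singleton clause (NOT v2), v2 = false.
Now (v2) is unsatisfied and unit — conflict.
Either choice for v0 ends in contradiction.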